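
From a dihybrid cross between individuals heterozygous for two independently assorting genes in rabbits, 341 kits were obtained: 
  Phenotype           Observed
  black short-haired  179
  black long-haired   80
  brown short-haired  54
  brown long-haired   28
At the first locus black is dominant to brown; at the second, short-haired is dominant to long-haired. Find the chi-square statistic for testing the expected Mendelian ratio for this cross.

A dihybrid F₂ with independent assortment and complete dominance at both loci gives a 9:3:3:1 phenotypic ratio.
The 9:3:3:1 ratio has 16 parts, so with N = 341 the expected counts are:
  black short-haired: 341 × 9/16 = 191.8125
  black long-haired: 341 × 3/16 = 63.9375
  brown short-haired: 341 × 3/16 = 63.9375
  brown long-haired: 341 × 1/16 = 21.3125
χ² = Σ (O − E)² / E
  black short-haired: (179 − 191.8125)² / 191.8125 = 0.8558
  black long-haired: (80 − 63.9375)² / 63.9375 = 4.0353
  brown short-haired: (54 − 63.9375)² / 63.9375 = 1.5445
  brown long-haired: (28 − 21.3125)² / 21.3125 = 2.0984
χ² = 0.8558 + 4.0353 + 1.5445 + 2.0984 = 8.534

8.534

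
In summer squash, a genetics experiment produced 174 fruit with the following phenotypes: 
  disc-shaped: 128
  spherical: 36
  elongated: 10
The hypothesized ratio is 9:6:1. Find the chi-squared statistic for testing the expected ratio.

22.455

Under the 9:6:1 hypothesis (Σ ratio = 16, N = 174):
  disc-shaped: 174 × 9/16 = 97.875
  spherical: 174 × 6/16 = 65.25
  elongated: 174 × 1/16 = 10.875
χ² = Σ (O − E)² / E
  disc-shaped: (128 − 97.875)² / 97.875 = 9.2722
  spherical: (36 − 65.25)² / 65.25 = 13.1121
  elongated: (10 − 10.875)² / 10.875 = 0.0704
χ² = 9.2722 + 13.1121 + 0.0704 = 22.4547 ≈ 22.455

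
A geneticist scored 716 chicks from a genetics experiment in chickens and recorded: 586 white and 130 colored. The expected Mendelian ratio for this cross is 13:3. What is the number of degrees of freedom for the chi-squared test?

A goodness-of-fit test with 2 phenotype classes has df = 2 − 1 = 1.

1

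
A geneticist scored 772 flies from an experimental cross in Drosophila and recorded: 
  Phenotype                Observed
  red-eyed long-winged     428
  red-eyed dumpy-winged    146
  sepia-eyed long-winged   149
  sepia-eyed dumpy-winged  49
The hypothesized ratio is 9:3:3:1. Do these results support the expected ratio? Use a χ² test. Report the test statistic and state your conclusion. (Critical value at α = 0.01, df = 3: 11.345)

Expected counts for N = 772 under a 9:3:3:1 ratio (total parts = 16):
  red-eyed long-winged: 772 × 9/16 = 434.25
  red-eyed dumpy-winged: 772 × 3/16 = 144.75
  sepia-eyed long-winged: 772 × 3/16 = 144.75
  sepia-eyed dumpy-winged: 772 × 1/16 = 48.25
χ² = Σ (O − E)² / E
  red-eyed long-winged: (428 − 434.25)² / 434.25 = 0.0900
  red-eyed dumpy-winged: (146 − 144.75)² / 144.75 = 0.0108
  sepia-eyed long-winged: (149 − 144.75)² / 144.75 = 0.1248
  sepia-eyed dumpy-winged: (49 − 48.25)² / 48.25 = 0.0117
χ² = 0.0900 + 0.0108 + 0.1248 + 0.0117 = 0.2373 ≈ 0.237
Degrees of freedom = 4 − 1 = 3; critical value at α = 0.01 is 11.345.
Since 0.237 < 11.345, we fail to reject the null hypothesis — the data are consistent with the 9:3:3:1 ratio.

0.237; consistent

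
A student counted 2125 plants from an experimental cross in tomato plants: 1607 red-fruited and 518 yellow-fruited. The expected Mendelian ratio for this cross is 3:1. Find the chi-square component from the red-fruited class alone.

Under the 3:1 hypothesis (Σ ratio = 4, N = 2125):
  red-fruited: 2125 × 3/4 = 1593.75
  yellow-fruited: 2125 × 1/4 = 531.25
Contribution of red-fruited: (1607 − 1593.75)² / 1593.75 = 0.1102

0.110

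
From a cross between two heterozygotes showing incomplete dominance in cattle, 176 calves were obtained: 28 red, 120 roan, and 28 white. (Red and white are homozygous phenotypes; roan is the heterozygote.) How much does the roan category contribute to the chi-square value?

11.636

With incomplete dominance, a heterozygote × heterozygote cross gives a 1:2:1 phenotypic ratio.
Total ratio parts = 4. Expected numbers out of 176:
  red: 176 × 1/4 = 44
  roan: 176 × 2/4 = 88
  white: 176 × 1/4 = 44
Contribution of roan: (120 − 88)² / 88 = 11.6364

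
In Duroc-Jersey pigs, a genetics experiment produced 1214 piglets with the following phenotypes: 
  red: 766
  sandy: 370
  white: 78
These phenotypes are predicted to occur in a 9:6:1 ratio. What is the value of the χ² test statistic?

Expected counts for N = 1214 under a 9:6:1 ratio (total parts = 16):
  red: 1214 × 9/16 = 682.875
  sandy: 1214 × 6/16 = 455.25
  white: 1214 × 1/16 = 75.875
χ² = Σ (O − E)² / E
  red: (766 − 682.875)² / 682.875 = 10.1186
  sandy: (370 − 455.25)² / 455.25 = 15.9639
  white: (78 − 75.875)² / 75.875 = 0.0595
χ² = 10.1186 + 15.9639 + 0.0595 = 26.142

26.142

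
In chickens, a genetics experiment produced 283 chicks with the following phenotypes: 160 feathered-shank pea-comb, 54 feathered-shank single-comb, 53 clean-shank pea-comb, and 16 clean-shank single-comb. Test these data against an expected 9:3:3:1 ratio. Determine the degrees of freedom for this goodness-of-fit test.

3

A goodness-of-fit test with 4 phenotype classes has df = 4 − 1 = 3.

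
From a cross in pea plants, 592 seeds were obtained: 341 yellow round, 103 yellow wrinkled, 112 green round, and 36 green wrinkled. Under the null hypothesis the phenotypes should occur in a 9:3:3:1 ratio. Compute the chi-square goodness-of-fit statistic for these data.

0.805

The 9:3:3:1 ratio has 16 parts, so with N = 592 the expected counts are:
  yellow round: 592 × 9/16 = 333
  yellow wrinkled: 592 × 3/16 = 111
  green round: 592 × 3/16 = 111
  green wrinkled: 592 × 1/16 = 37
χ² = Σ (O − E)² / E
  yellow round: (341 − 333)² / 333 = 0.1922
  yellow wrinkled: (103 − 111)² / 111 = 0.5766
  green round: (112 − 111)² / 111 = 0.0090
  green wrinkled: (36 − 37)² / 37 = 0.0270
χ² = 0.1922 + 0.5766 + 0.0090 + 0.0270 = 0.8048 ≈ 0.805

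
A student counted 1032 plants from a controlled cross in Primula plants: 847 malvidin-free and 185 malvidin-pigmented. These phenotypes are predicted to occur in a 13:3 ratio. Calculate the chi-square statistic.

Under the 13:3 hypothesis (Σ ratio = 16, N = 1032):
  malvidin-free: 1032 × 13/16 = 838.5
  malvidin-pigmented: 1032 × 3/16 = 193.5
χ² = Σ (O − E)² / E
  malvidin-free: (847 − 838.5)² / 838.5 = 0.0862
  malvidin-pigmented: (185 − 193.5)² / 193.5 = 0.3734
χ² = 0.0862 + 0.3734 = 0.4596 ≈ 0.460

0.460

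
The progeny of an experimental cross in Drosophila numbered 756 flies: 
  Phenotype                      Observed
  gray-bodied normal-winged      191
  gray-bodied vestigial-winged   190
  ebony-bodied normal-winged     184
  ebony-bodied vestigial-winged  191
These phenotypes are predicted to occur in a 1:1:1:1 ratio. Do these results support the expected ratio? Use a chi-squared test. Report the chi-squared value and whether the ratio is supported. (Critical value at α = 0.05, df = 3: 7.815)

0.180; consistent

Total ratio parts = 4. Expected numbers out of 756:
  gray-bodied normal-winged: 756 × 1/4 = 189
  gray-bodied vestigial-winged: 756 × 1/4 = 189
  ebony-bodied normal-winged: 756 × 1/4 = 189
  ebony-bodied vestigial-winged: 756 × 1/4 = 189
χ² = Σ (O − E)² / E
  gray-bodied normal-winged: (191 − 189)² / 189 = 0.0212
  gray-bodied vestigial-winged: (190 − 189)² / 189 = 0.0053
  ebony-bodied normal-winged: (184 − 189)² / 189 = 0.1323
  ebony-bodied vestigial-winged: (191 − 189)² / 189 = 0.0212
χ² = 0.0212 + 0.0053 + 0.1323 + 0.0212 = 0.180
Degrees of freedom = 4 − 1 = 3; critical value at α = 0.05 is 7.815.
Since 0.180 < 7.815, we fail to reject the null hypothesis — the data are consistent with the 1:1:1:1 ratio.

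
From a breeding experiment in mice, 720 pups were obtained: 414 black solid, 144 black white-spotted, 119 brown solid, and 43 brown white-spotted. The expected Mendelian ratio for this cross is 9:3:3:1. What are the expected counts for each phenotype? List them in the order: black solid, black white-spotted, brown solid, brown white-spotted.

405, 135, 135, 45

Total ratio parts = 16. Expected numbers out of 720:
  black solid: 720 × 9/16 = 405
  black white-spotted: 720 × 3/16 = 135
  brown solid: 720 × 3/16 = 135
  brown white-spotted: 720 × 1/16 = 45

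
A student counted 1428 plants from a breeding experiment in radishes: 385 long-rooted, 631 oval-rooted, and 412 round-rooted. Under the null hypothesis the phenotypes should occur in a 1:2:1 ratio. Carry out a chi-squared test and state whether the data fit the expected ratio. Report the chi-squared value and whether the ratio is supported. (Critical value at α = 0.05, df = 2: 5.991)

Total ratio parts = 4. Expected numbers out of 1428:
  long-rooted: 1428 × 1/4 = 357
  oval-rooted: 1428 × 2/4 = 714
  round-rooted: 1428 × 1/4 = 357
χ² = Σ (O − E)² / E
  long-rooted: (385 − 357)² / 357 = 2.1961
  oval-rooted: (631 − 714)² / 714 = 9.6485
  round-rooted: (412 − 357)² / 357 = 8.4734
χ² = 2.1961 + 9.6485 + 8.4734 = 20.318
Degrees of freedom = 3 − 1 = 2; critical value at α = 0.05 is 5.991.
Since 20.318 > 5.991, we reject the null hypothesis — the data do not fit the 1:2:1 ratio.

20.318; not consistent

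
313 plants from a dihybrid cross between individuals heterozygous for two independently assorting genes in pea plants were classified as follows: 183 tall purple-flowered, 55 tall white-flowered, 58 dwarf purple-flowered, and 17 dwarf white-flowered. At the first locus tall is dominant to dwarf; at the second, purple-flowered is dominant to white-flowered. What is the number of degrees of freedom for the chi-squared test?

3

A dihybrid F₂ with independent assortment and complete dominance at both loci gives a 9:3:3:1 phenotypic ratio.
A goodness-of-fit test with 4 phenotype classes has df = 4 − 1 = 3.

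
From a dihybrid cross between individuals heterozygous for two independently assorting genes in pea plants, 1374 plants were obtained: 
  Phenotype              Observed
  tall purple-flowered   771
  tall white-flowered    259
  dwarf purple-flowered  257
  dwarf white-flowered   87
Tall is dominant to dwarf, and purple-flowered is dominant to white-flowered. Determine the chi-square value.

0.028

A dihybrid F₂ with independent assortment and complete dominance at both loci gives a 9:3:3:1 phenotypic ratio.
The 9:3:3:1 ratio has 16 parts, so with N = 1374 the expected counts are:
  tall purple-flowered: 1374 × 9/16 = 772.875
  tall white-flowered: 1374 × 3/16 = 257.625
  dwarf purple-flowered: 1374 × 3/16 = 257.625
  dwarf white-flowered: 1374 × 1/16 = 85.875
χ² = Σ (O − E)² / E
  tall purple-flowered: (771 − 772.875)² / 772.875 = 0.0045
  tall white-flowered: (259 − 257.625)² / 257.625 = 0.0073
  dwarf purple-flowered: (257 − 257.625)² / 257.625 = 0.0015
  dwarf white-flowered: (87 − 85.875)² / 85.875 = 0.0147
χ² = 0.0045 + 0.0073 + 0.0015 + 0.0147 = 0.028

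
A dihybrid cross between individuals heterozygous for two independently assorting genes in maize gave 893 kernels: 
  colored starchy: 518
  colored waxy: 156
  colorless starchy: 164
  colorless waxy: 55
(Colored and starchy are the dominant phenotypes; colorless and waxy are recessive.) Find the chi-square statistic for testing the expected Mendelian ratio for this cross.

1.354

A dihybrid F₂ with independent assortment and complete dominance at both loci gives a 9:3:3:1 phenotypic ratio.
Under the 9:3:3:1 hypothesis (Σ ratio = 16, N = 893):
  colored starchy: 893 × 9/16 = 502.3125
  colored waxy: 893 × 3/16 = 167.4375
  colorless starchy: 893 × 3/16 = 167.4375
  colorless waxy: 893 × 1/16 = 55.8125
χ² = Σ (O − E)² / E
  colored starchy: (518 − 502.3125)² / 502.3125 = 0.4899
  colored waxy: (156 − 167.4375)² / 167.4375 = 0.7813
  colorless starchy: (164 − 167.4375)² / 167.4375 = 0.0706
  colorless waxy: (55 − 55.8125)² / 55.8125 = 0.0118
χ² = 0.4899 + 0.7813 + 0.0706 + 0.0118 = 1.3536 ≈ 1.354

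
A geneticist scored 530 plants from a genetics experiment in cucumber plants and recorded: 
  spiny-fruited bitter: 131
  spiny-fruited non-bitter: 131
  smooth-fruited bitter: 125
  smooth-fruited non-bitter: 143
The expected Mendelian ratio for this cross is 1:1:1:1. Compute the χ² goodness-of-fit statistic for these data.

1.291

The 1:1:1:1 ratio has 4 parts, so with N = 530 the expected counts are:
  spiny-fruited bitter: 530 × 1/4 = 132.5
  spiny-fruited non-bitter: 530 × 1/4 = 132.5
  smooth-fruited bitter: 530 × 1/4 = 132.5
  smooth-fruited non-bitter: 530 × 1/4 = 132.5
χ² = Σ (O − E)² / E
  spiny-fruited bitter: (131 − 132.5)² / 132.5 = 0.0170
  spiny-fruited non-bitter: (131 − 132.5)² / 132.5 = 0.0170
  smooth-fruited bitter: (125 − 132.5)² / 132.5 = 0.4245
  smooth-fruited non-bitter: (143 − 132.5)² / 132.5 = 0.8321
χ² = 0.0170 + 0.0170 + 0.4245 + 0.8321 = 1.2906 ≈ 1.291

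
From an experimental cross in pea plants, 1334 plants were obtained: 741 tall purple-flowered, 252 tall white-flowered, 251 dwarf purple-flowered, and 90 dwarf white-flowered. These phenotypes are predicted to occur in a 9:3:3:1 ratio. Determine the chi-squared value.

0.661

Under the 9:3:3:1 hypothesis (Σ ratio = 16, N = 1334):
  tall purple-flowered: 1334 × 9/16 = 750.375
  tall white-flowered: 1334 × 3/16 = 250.125
  dwarf purple-flowered: 1334 × 3/16 = 250.125
  dwarf white-flowered: 1334 × 1/16 = 83.375
χ² = Σ (O − E)² / E
  tall purple-flowered: (741 − 750.375)² / 750.375 = 0.1171
  tall white-flowered: (252 − 250.125)² / 250.125 = 0.0141
  dwarf purple-flowered: (251 − 250.125)² / 250.125 = 0.0031
  dwarf white-flowered: (90 − 83.375)² / 83.375 = 0.5264
χ² = 0.1171 + 0.0141 + 0.0031 + 0.5264 = 0.6607 ≈ 0.661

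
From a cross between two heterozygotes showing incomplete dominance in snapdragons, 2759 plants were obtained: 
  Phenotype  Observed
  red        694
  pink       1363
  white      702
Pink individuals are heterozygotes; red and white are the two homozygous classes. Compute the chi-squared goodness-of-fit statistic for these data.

With incomplete dominance, a heterozygote × heterozygote cross gives a 1:2:1 phenotypic ratio.
Total ratio parts = 4. Expected numbers out of 2759:
  red: 2759 × 1/4 = 689.75
  pink: 2759 × 2/4 = 1379.5
  white: 2759 × 1/4 = 689.75
χ² = Σ (O − E)² / E
  red: (694 − 689.75)² / 689.75 = 0.0262
  pink: (1363 − 1379.5)² / 1379.5 = 0.1974
  white: (702 − 689.75)² / 689.75 = 0.2176
χ² = 0.0262 + 0.1974 + 0.2176 = 0.4412 ≈ 0.441

0.441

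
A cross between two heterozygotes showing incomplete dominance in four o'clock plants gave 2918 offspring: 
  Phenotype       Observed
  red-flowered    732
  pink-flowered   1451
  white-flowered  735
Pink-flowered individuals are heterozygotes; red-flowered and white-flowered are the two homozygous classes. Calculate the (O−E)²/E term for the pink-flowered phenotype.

0.044

With incomplete dominance, a heterozygote × heterozygote cross gives a 1:2:1 phenotypic ratio.
The 1:2:1 ratio has 4 parts, so with N = 2918 the expected counts are:
  red-flowered: 2918 × 1/4 = 729.5
  pink-flowered: 2918 × 2/4 = 1459
  white-flowered: 2918 × 1/4 = 729.5
Contribution of pink-flowered: (1451 − 1459)² / 1459 = 0.0439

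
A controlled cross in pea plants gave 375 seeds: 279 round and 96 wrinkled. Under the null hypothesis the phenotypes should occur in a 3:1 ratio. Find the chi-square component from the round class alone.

0.018

Total ratio parts = 4. Expected numbers out of 375:
  round: 375 × 3/4 = 281.25
  wrinkled: 375 × 1/4 = 93.75
Contribution of round: (279 − 281.25)² / 281.25 = 0.0180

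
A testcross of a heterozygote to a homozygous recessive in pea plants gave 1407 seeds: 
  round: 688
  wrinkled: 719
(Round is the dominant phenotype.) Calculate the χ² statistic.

A testcross of a heterozygote (Aa × aa) gives a 1:1 phenotypic ratio.
Total ratio parts = 2. Expected numbers out of 1407:
  round: 1407 × 1/2 = 703.5
  wrinkled: 1407 × 1/2 = 703.5
χ² = Σ (O − E)² / E
  round: (688 − 703.5)² / 703.5 = 0.3415
  wrinkled: (719 − 703.5)² / 703.5 = 0.3415
χ² = 0.3415 + 0.3415 = 0.683

0.683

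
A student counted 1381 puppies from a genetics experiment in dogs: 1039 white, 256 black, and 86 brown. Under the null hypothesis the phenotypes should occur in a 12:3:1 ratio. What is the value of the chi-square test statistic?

The 12:3:1 ratio has 16 parts, so with N = 1381 the expected counts are:
  white: 1381 × 12/16 = 1035.75
  black: 1381 × 3/16 = 258.9375
  brown: 1381 × 1/16 = 86.3125
χ² = Σ (O − E)² / E
  white: (1039 − 1035.75)² / 1035.75 = 0.0102
  black: (256 − 258.9375)² / 258.9375 = 0.0333
  brown: (86 − 86.3125)² / 86.3125 = 0.0011
χ² = 0.0102 + 0.0333 + 0.0011 = 0.0446 ≈ 0.045

0.045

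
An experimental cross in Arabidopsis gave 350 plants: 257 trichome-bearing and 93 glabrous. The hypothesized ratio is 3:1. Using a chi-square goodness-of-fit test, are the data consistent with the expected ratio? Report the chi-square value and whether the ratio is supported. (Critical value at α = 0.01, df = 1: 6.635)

The 3:1 ratio has 4 parts, so with N = 350 the expected counts are:
  trichome-bearing: 350 × 3/4 = 262.5
  glabrous: 350 × 1/4 = 87.5
χ² = Σ (O − E)² / E
  trichome-bearing: (257 − 262.5)² / 262.5 = 0.1152
  glabrous: (93 − 87.5)² / 87.5 = 0.3457
χ² = 0.1152 + 0.3457 = 0.4609 ≈ 0.461
Degrees of freedom = 2 − 1 = 1; critical value at α = 0.01 is 6.635.
Since 0.461 < 6.635, we fail to reject the null hypothesis — the data are consistent with the 3:1 ratio.

0.461; consistent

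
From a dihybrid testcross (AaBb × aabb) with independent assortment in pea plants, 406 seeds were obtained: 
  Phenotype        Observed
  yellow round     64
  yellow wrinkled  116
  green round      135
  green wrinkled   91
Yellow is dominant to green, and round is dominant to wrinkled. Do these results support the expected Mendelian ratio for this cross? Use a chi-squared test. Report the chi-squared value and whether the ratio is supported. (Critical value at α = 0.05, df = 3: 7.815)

28.069; not consistent

A dihybrid testcross with independent assortment gives a 1:1:1:1 ratio.
Expected counts for N = 406 under a 1:1:1:1 ratio (total parts = 4):
  yellow round: 406 × 1/4 = 101.5
  yellow wrinkled: 406 × 1/4 = 101.5
  green round: 406 × 1/4 = 101.5
  green wrinkled: 406 × 1/4 = 101.5
χ² = Σ (O − E)² / E
  yellow round: (64 − 101.5)² / 101.5 = 13.8547
  yellow wrinkled: (116 − 101.5)² / 101.5 = 2.0714
  green round: (135 − 101.5)² / 101.5 = 11.0567
  green wrinkled: (91 − 101.5)² / 101.5 = 1.0862
χ² = 13.8547 + 2.0714 + 11.0567 + 1.0862 = 28.069
Degrees of freedom = 4 − 1 = 3; critical value at α = 0.05 is 7.815.
Since 28.069 > 7.815, we reject the null hypothesis — the data do not fit the 1:1:1:1 ratio.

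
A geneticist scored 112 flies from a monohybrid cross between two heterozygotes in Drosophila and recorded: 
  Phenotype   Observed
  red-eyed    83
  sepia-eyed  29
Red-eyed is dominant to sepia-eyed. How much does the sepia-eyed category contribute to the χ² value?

For a monohybrid cross between heterozygotes with complete dominance, the expected phenotypic ratio is 3:1.
Under the 3:1 hypothesis (Σ ratio = 4, N = 112):
  red-eyed: 112 × 3/4 = 84
  sepia-eyed: 112 × 1/4 = 28
Contribution of sepia-eyed: (29 − 28)² / 28 = 0.0357

0.036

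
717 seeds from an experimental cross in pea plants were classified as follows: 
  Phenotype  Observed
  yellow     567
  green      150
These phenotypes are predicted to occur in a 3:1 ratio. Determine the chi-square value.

Under the 3:1 hypothesis (Σ ratio = 4, N = 717):
  yellow: 717 × 3/4 = 537.75
  green: 717 × 1/4 = 179.25
χ² = Σ (O − E)² / E
  yellow: (567 − 537.75)² / 537.75 = 1.5910
  green: (150 − 179.25)² / 179.25 = 4.7730
χ² = 1.5910 + 4.7730 = 6.364

6.364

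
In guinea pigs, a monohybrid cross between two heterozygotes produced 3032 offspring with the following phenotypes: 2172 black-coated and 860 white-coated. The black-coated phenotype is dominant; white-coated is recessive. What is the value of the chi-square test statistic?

18.301

For a monohybrid cross between heterozygotes with complete dominance, the expected phenotypic ratio is 3:1.
Under the 3:1 hypothesis (Σ ratio = 4, N = 3032):
  black-coated: 3032 × 3/4 = 2274
  white-coated: 3032 × 1/4 = 758
χ² = Σ (O − E)² / E
  black-coated: (2172 − 2274)² / 2274 = 4.5752
  white-coated: (860 − 758)² / 758 = 13.7256
χ² = 4.5752 + 13.7256 = 18.3008 ≈ 18.301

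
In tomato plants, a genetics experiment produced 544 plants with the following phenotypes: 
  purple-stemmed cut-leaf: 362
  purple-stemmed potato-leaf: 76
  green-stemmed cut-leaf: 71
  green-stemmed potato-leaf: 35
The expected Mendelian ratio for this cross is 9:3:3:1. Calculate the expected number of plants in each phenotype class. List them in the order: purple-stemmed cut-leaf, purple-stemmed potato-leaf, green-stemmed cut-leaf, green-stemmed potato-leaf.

306, 102, 102, 34

The 9:3:3:1 ratio has 16 parts, so with N = 544 the expected counts are:
  purple-stemmed cut-leaf: 544 × 9/16 = 306
  purple-stemmed potato-leaf: 544 × 3/16 = 102
  green-stemmed cut-leaf: 544 × 3/16 = 102
  green-stemmed potato-leaf: 544 × 1/16 = 34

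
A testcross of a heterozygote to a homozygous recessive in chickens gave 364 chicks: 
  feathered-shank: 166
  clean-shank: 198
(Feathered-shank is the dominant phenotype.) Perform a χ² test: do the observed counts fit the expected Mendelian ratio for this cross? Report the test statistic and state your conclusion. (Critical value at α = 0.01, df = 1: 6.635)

2.813; consistent

A testcross of a heterozygote (Aa × aa) gives a 1:1 phenotypic ratio.
Under the 1:1 hypothesis (Σ ratio = 2, N = 364):
  feathered-shank: 364 × 1/2 = 182
  clean-shank: 364 × 1/2 = 182
χ² = Σ (O − E)² / E
  feathered-shank: (166 − 182)² / 182 = 1.4066
  clean-shank: (198 − 182)² / 182 = 1.4066
χ² = 1.4066 + 1.4066 = 2.8132 ≈ 2.813
Degrees of freedom = 2 − 1 = 1; critical value at α = 0.01 is 6.635.
Since 2.813 < 6.635, we fail to reject the null hypothesis — the data are consistent with the 1:1 ratio.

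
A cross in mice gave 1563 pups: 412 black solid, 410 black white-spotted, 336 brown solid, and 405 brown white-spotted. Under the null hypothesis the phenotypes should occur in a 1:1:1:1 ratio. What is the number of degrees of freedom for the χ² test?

A goodness-of-fit test with 4 phenotype classes has df = 4 − 1 = 3.

3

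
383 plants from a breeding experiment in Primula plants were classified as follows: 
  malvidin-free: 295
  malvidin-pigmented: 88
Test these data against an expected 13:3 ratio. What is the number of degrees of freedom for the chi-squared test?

A goodness-of-fit test with 2 phenotype classes has df = 2 − 1 = 1.

1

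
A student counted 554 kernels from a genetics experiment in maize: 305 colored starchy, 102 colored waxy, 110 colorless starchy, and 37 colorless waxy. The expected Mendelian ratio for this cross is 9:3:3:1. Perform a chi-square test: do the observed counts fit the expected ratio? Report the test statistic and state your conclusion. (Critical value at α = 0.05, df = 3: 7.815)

The 9:3:3:1 ratio has 16 parts, so with N = 554 the expected counts are:
  colored starchy: 554 × 9/16 = 311.625
  colored waxy: 554 × 3/16 = 103.875
  colorless starchy: 554 × 3/16 = 103.875
  colorless waxy: 554 × 1/16 = 34.625
χ² = Σ (O − E)² / E
  colored starchy: (305 − 311.625)² / 311.625 = 0.1408
  colored waxy: (102 − 103.875)² / 103.875 = 0.0338
  colorless starchy: (110 − 103.875)² / 103.875 = 0.3612
  colorless waxy: (37 − 34.625)² / 34.625 = 0.1629
χ² = 0.1408 + 0.0338 + 0.3612 + 0.1629 = 0.6987 ≈ 0.699
Degrees of freedom = 4 − 1 = 3; critical value at α = 0.05 is 7.815.
Since 0.699 < 7.815, we fail to reject the null hypothesis — the data are consistent with the 9:3:3:1 ratio.

0.699; consistent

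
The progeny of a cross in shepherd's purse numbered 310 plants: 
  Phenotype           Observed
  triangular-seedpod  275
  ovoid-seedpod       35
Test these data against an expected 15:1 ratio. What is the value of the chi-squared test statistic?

13.441

Total ratio parts = 16. Expected numbers out of 310:
  triangular-seedpod: 310 × 15/16 = 290.625
  ovoid-seedpod: 310 × 1/16 = 19.375
χ² = Σ (O − E)² / E
  triangular-seedpod: (275 − 290.625)² / 290.625 = 0.8401
  ovoid-seedpod: (35 − 19.375)² / 19.375 = 12.6008
χ² = 0.8401 + 12.6008 = 13.4409 ≈ 13.441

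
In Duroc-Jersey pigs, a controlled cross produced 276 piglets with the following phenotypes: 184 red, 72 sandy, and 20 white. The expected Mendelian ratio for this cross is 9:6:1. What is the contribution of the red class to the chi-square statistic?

5.324

Expected counts for N = 276 under a 9:6:1 ratio (total parts = 16):
  red: 276 × 9/16 = 155.25
  sandy: 276 × 6/16 = 103.5
  white: 276 × 1/16 = 17.25
Contribution of red: (184 − 155.25)² / 155.25 = 5.3241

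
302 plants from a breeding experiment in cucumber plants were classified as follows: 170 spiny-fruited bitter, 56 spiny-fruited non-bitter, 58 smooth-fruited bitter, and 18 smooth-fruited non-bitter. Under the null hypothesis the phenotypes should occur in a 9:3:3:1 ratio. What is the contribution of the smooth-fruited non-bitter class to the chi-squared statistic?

Under the 9:3:3:1 hypothesis (Σ ratio = 16, N = 302):
  spiny-fruited bitter: 302 × 9/16 = 169.875
  spiny-fruited non-bitter: 302 × 3/16 = 56.625
  smooth-fruited bitter: 302 × 3/16 = 56.625
  smooth-fruited non-bitter: 302 × 1/16 = 18.875
Contribution of smooth-fruited non-bitter: (18 − 18.875)² / 18.875 = 0.0406

0.041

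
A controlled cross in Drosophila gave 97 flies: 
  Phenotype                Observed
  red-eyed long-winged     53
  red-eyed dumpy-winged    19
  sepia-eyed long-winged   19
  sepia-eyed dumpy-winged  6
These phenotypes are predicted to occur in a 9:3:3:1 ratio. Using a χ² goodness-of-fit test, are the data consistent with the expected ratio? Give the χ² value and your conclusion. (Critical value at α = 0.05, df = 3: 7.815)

0.118; consistent

Expected counts for N = 97 under a 9:3:3:1 ratio (total parts = 16):
  red-eyed long-winged: 97 × 9/16 = 54.5625
  red-eyed dumpy-winged: 97 × 3/16 = 18.1875
  sepia-eyed long-winged: 97 × 3/16 = 18.1875
  sepia-eyed dumpy-winged: 97 × 1/16 = 6.0625
χ² = Σ (O − E)² / E
  red-eyed long-winged: (53 − 54.5625)² / 54.5625 = 0.0447
  red-eyed dumpy-winged: (19 − 18.1875)² / 18.1875 = 0.0363
  sepia-eyed long-winged: (19 − 18.1875)² / 18.1875 = 0.0363
  sepia-eyed dumpy-winged: (6 − 6.0625)² / 6.0625 = 0.0006
χ² = 0.0447 + 0.0363 + 0.0363 + 0.0006 = 0.1179 ≈ 0.118
Degrees of freedom = 4 − 1 = 3; critical value at α = 0.05 is 7.815.
Since 0.118 < 7.815, we fail to reject the null hypothesis — the data are consistent with the 9:3:3:1 ratio.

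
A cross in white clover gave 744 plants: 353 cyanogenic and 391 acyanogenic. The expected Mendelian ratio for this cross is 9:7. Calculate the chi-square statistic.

23.432

The 9:7 ratio has 16 parts, so with N = 744 the expected counts are:
  cyanogenic: 744 × 9/16 = 418.5
  acyanogenic: 744 × 7/16 = 325.5
χ² = Σ (O − E)² / E
  cyanogenic: (353 − 418.5)² / 418.5 = 10.2515
  acyanogenic: (391 − 325.5)² / 325.5 = 13.1805
χ² = 10.2515 + 13.1805 = 23.432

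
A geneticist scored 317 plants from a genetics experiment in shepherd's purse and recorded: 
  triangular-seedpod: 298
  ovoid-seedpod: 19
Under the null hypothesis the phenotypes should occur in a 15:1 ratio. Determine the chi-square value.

Total ratio parts = 16. Expected numbers out of 317:
  triangular-seedpod: 317 × 15/16 = 297.1875
  ovoid-seedpod: 317 × 1/16 = 19.8125
χ² = Σ (O − E)² / E
  triangular-seedpod: (298 − 297.1875)² / 297.1875 = 0.0022
  ovoid-seedpod: (19 − 19.8125)² / 19.8125 = 0.0333
χ² = 0.0022 + 0.0333 = 0.0355 ≈ 0.036

0.036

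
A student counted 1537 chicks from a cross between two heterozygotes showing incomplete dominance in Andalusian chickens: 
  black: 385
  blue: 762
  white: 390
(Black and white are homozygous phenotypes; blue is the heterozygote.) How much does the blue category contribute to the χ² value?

0.055

With incomplete dominance, a heterozygote × heterozygote cross gives a 1:2:1 phenotypic ratio.
Under the 1:2:1 hypothesis (Σ ratio = 4, N = 1537):
  black: 1537 × 1/4 = 384.25
  blue: 1537 × 2/4 = 768.5
  white: 1537 × 1/4 = 384.25
Contribution of blue: (762 − 768.5)² / 768.5 = 0.0550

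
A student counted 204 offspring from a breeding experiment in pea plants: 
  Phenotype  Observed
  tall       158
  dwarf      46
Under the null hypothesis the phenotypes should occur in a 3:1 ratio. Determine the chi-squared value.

0.654

Under the 3:1 hypothesis (Σ ratio = 4, N = 204):
  tall: 204 × 3/4 = 153
  dwarf: 204 × 1/4 = 51
χ² = Σ (O − E)² / E
  tall: (158 − 153)² / 153 = 0.1634
  dwarf: (46 − 51)² / 51 = 0.4902
χ² = 0.1634 + 0.4902 = 0.6536 ≈ 0.654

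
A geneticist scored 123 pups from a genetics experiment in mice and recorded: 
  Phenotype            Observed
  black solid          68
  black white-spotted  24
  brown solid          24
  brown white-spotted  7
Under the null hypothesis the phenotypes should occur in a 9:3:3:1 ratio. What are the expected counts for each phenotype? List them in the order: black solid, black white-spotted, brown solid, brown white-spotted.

69.1875, 23.0625, 23.0625, 7.6875

Expected counts for N = 123 under a 9:3:3:1 ratio (total parts = 16):
  black solid: 123 × 9/16 = 69.1875
  black white-spotted: 123 × 3/16 = 23.0625
  brown solid: 123 × 3/16 = 23.0625
  brown white-spotted: 123 × 1/16 = 7.6875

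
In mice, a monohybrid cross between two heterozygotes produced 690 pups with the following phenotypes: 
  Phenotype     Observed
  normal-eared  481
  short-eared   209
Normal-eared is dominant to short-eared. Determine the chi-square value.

10.298

For a monohybrid cross between heterozygotes with complete dominance, the expected phenotypic ratio is 3:1.
Under the 3:1 hypothesis (Σ ratio = 4, N = 690):
  normal-eared: 690 × 3/4 = 517.5
  short-eared: 690 × 1/4 = 172.5
χ² = Σ (O − E)² / E
  normal-eared: (481 − 517.5)² / 517.5 = 2.5744
  short-eared: (209 − 172.5)² / 172.5 = 7.7232
χ² = 2.5744 + 7.7232 = 10.2976 ≈ 10.298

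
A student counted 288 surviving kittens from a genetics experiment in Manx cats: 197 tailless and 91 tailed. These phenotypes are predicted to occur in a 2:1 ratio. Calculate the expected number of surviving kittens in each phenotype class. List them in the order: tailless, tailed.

192, 96

Expected counts for N = 288 under a 2:1 ratio (total parts = 3):
  tailless: 288 × 2/3 = 192
  tailed: 288 × 1/3 = 96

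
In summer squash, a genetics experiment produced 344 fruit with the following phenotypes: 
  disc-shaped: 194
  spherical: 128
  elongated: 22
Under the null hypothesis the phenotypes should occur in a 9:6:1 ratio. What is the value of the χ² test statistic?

Under the 9:6:1 hypothesis (Σ ratio = 16, N = 344):
  disc-shaped: 344 × 9/16 = 193.5
  spherical: 344 × 6/16 = 129
  elongated: 344 × 1/16 = 21.5
χ² = Σ (O − E)² / E
  disc-shaped: (194 − 193.5)² / 193.5 = 0.0013
  spherical: (128 − 129)² / 129 = 0.0078
  elongated: (22 − 21.5)² / 21.5 = 0.0116
χ² = 0.0013 + 0.0078 + 0.0116 = 0.0207 ≈ 0.021

0.021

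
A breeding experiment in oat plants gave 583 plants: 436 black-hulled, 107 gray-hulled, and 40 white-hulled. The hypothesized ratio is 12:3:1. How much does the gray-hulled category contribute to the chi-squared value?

Expected counts for N = 583 under a 12:3:1 ratio (total parts = 16):
  black-hulled: 583 × 12/16 = 437.25
  gray-hulled: 583 × 3/16 = 109.3125
  white-hulled: 583 × 1/16 = 36.4375
Contribution of gray-hulled: (107 − 109.3125)² / 109.3125 = 0.0489

0.049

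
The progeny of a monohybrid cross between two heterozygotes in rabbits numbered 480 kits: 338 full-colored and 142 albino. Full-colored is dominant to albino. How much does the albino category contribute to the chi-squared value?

For a monohybrid cross between heterozygotes with complete dominance, the expected phenotypic ratio is 3:1.
Under the 3:1 hypothesis (Σ ratio = 4, N = 480):
  full-colored: 480 × 3/4 = 360
  albino: 480 × 1/4 = 120
Contribution of albino: (142 − 120)² / 120 = 4.0333

4.033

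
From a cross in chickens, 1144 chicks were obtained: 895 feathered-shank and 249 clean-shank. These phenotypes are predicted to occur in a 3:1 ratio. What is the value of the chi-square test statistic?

Expected counts for N = 1144 under a 3:1 ratio (total parts = 4):
  feathered-shank: 1144 × 3/4 = 858
  clean-shank: 1144 × 1/4 = 286
χ² = Σ (O − E)² / E
  feathered-shank: (895 − 858)² / 858 = 1.5956
  clean-shank: (249 − 286)² / 286 = 4.7867
χ² = 1.5956 + 4.7867 = 6.3823 ≈ 6.382

6.382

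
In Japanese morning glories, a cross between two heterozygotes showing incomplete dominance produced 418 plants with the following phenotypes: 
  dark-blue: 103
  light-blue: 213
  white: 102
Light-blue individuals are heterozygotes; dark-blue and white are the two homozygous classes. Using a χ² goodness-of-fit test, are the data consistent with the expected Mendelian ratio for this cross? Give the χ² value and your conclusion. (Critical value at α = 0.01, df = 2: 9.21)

With incomplete dominance, a heterozygote × heterozygote cross gives a 1:2:1 phenotypic ratio.
The 1:2:1 ratio has 4 parts, so with N = 418 the expected counts are:
  dark-blue: 418 × 1/4 = 104.5
  light-blue: 418 × 2/4 = 209
  white: 418 × 1/4 = 104.5
χ² = Σ (O − E)² / E
  dark-blue: (103 − 104.5)² / 104.5 = 0.0215
  light-blue: (213 − 209)² / 209 = 0.0766
  white: (102 − 104.5)² / 104.5 = 0.0598
χ² = 0.0215 + 0.0766 + 0.0598 = 0.1579 ≈ 0.158
Degrees of freedom = 3 − 1 = 2; critical value at α = 0.01 is 9.21.
Since 0.158 < 9.21, we fail to reject the null hypothesis — the data are consistent with the 1:2:1 ratio.

0.158; consistent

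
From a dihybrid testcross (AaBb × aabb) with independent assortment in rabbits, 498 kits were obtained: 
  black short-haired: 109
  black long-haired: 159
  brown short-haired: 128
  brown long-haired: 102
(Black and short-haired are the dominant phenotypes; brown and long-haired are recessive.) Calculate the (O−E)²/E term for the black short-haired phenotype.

A dihybrid testcross with independent assortment gives a 1:1:1:1 ratio.
Total ratio parts = 4. Expected numbers out of 498:
  black short-haired: 498 × 1/4 = 124.5
  black long-haired: 498 × 1/4 = 124.5
  brown short-haired: 498 × 1/4 = 124.5
  brown long-haired: 498 × 1/4 = 124.5
Contribution of black short-haired: (109 − 124.5)² / 124.5 = 1.9297

1.930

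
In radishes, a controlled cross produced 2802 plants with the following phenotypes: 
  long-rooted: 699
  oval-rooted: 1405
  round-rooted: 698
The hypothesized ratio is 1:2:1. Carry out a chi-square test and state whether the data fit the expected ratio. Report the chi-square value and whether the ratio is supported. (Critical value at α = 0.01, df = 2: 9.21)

0.024; consistent

Expected counts for N = 2802 under a 1:2:1 ratio (total parts = 4):
  long-rooted: 2802 × 1/4 = 700.5
  oval-rooted: 2802 × 2/4 = 1401
  round-rooted: 2802 × 1/4 = 700.5
χ² = Σ (O − E)² / E
  long-rooted: (699 − 700.5)² / 700.5 = 0.0032
  oval-rooted: (1405 − 1401)² / 1401 = 0.0114
  round-rooted: (698 − 700.5)² / 700.5 = 0.0089
χ² = 0.0032 + 0.0114 + 0.0089 = 0.0235 ≈ 0.024
Degrees of freedom = 3 − 1 = 2; critical value at α = 0.01 is 9.21.
Since 0.024 < 9.21, we fail to reject the null hypothesis — the data are consistent with the 1:2:1 ratio.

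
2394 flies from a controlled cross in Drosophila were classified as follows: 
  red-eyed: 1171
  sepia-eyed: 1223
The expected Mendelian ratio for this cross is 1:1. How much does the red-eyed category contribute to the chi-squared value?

The 1:1 ratio has 2 parts, so with N = 2394 the expected counts are:
  red-eyed: 2394 × 1/2 = 1197
  sepia-eyed: 2394 × 1/2 = 1197
Contribution of red-eyed: (1171 − 1197)² / 1197 = 0.5647

0.565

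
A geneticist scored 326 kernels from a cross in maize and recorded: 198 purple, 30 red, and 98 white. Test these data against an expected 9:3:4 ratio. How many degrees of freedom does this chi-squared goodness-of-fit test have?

A goodness-of-fit test with 3 phenotype classes has df = 3 − 1 = 2.

2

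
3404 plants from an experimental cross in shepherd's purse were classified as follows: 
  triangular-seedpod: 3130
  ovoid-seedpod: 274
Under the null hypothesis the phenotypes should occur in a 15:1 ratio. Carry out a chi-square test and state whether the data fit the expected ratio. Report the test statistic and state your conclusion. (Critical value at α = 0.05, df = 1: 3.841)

Under the 15:1 hypothesis (Σ ratio = 16, N = 3404):
  triangular-seedpod: 3404 × 15/16 = 3191.25
  ovoid-seedpod: 3404 × 1/16 = 212.75
χ² = Σ (O − E)² / E
  triangular-seedpod: (3130 − 3191.25)² / 3191.25 = 1.1756
  ovoid-seedpod: (274 − 212.75)² / 212.75 = 17.6337
χ² = 1.1756 + 17.6337 = 18.8093 ≈ 18.809
Degrees of freedom = 2 − 1 = 1; critical value at α = 0.05 is 3.841.
Since 18.809 > 3.841, we reject the null hypothesis — the data do not fit the 15:1 ratio.

18.809; not consistent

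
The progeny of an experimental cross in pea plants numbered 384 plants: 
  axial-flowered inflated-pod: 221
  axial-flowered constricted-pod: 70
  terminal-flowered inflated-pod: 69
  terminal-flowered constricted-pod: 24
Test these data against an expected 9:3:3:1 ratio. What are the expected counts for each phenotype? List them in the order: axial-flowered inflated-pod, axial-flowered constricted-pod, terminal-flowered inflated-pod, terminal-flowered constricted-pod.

216, 72, 72, 24

Under the 9:3:3:1 hypothesis (Σ ratio = 16, N = 384):
  axial-flowered inflated-pod: 384 × 9/16 = 216
  axial-flowered constricted-pod: 384 × 3/16 = 72
  terminal-flowered inflated-pod: 384 × 3/16 = 72
  terminal-flowered constricted-pod: 384 × 1/16 = 24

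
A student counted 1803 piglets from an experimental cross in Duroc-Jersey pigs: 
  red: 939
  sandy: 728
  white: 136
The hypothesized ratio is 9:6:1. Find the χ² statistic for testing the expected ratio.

14.377

Total ratio parts = 16. Expected numbers out of 1803:
  red: 1803 × 9/16 = 1014.1875
  sandy: 1803 × 6/16 = 676.125
  white: 1803 × 1/16 = 112.6875
χ² = Σ (O − E)² / E
  red: (939 − 1014.1875)² / 1014.1875 = 5.5741
  sandy: (728 − 676.125)² / 676.125 = 3.9801
  white: (136 − 112.6875)² / 112.6875 = 4.8228
χ² = 5.5741 + 3.9801 + 4.8228 = 14.377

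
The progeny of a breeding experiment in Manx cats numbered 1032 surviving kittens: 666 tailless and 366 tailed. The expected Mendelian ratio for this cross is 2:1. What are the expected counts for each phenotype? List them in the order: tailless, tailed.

688, 344

The 2:1 ratio has 3 parts, so with N = 1032 the expected counts are:
  tailless: 1032 × 2/3 = 688
  tailed: 1032 × 1/3 = 344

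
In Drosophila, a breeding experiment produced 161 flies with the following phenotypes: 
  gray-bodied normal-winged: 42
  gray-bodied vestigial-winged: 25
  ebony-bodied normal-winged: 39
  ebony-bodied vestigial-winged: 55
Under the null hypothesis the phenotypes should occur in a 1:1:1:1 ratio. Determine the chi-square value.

11.298

Under the 1:1:1:1 hypothesis (Σ ratio = 4, N = 161):
  gray-bodied normal-winged: 161 × 1/4 = 40.25
  gray-bodied vestigial-winged: 161 × 1/4 = 40.25
  ebony-bodied normal-winged: 161 × 1/4 = 40.25
  ebony-bodied vestigial-winged: 161 × 1/4 = 40.25
χ² = Σ (O − E)² / E
  gray-bodied normal-winged: (42 − 40.25)² / 40.25 = 0.0761
  gray-bodied vestigial-winged: (25 − 40.25)² / 40.25 = 5.7780
  ebony-bodied normal-winged: (39 − 40.25)² / 40.25 = 0.0388
  ebony-bodied vestigial-winged: (55 − 40.25)² / 40.25 = 5.4053
χ² = 0.0761 + 5.7780 + 0.0388 + 5.4053 = 11.2982 ≈ 11.298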